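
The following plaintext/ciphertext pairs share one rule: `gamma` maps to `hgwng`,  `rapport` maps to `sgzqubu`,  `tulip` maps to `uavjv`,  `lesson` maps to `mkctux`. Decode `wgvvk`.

The shifts repeat in a cycle of length 3: positions 0,1,… shift by +1, +6, +10, then the pattern repeats.
Undoing it on wgvvk: w−1=v, g−6=a, v−10=l, v−1=u, k−6=e.

value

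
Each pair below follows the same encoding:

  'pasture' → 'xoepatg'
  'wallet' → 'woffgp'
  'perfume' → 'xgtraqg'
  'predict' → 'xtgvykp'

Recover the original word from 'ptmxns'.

trophy

p(15)→x(23) and a(0)→o(14) fit y≡11x+14 (mod 26); the inverse of 11 mod 26 is 19. Each letter's alphabet position (a=0..z=25) is mapped through 11·x+14 mod 26 — an affine cipher.
Undoing it on ptmxns: p(15)→19·(15−14)≡19=t; t(19)→19·(19−14)≡17=r; m(12)→19·(12−14)≡14=o; x(23)→19·(23−14)≡15=p; n(13)→19·(13−14)≡7=h; s(18)→19·(18−14)≡24=y (all mod 26).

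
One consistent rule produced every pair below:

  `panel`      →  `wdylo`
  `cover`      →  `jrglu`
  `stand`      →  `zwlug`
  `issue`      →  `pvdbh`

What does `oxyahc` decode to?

Shifts by position in panel: pos 0: p→w (+7), pos 1: a→d (+3), pos 2: n→y (+11), pos 3: e→l (+7), pos 4: l→o (+3) — repeating every 3. It's a Vigenère-style cipher with numeric key [7,3,11]: position i shifts by key[i mod 3].
Decoding oxyahc: o−7=h, x−3=u, y−11=n, a−7=t, h−3=e, c−11=r.

hunter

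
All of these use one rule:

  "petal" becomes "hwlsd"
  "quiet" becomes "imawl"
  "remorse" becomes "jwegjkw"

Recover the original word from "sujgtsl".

Compare letters: p→h is +18, e→w is +18, t→l is +18 — a constant shift. Each letter is shifted forward by 18 in the alphabet (a Caesar shift of +18).
Decoding sujgtsl: s−18=a, u−18=c, j−18=r, g−18=o, t−18=b, s−18=a, l−18=t.

acrobat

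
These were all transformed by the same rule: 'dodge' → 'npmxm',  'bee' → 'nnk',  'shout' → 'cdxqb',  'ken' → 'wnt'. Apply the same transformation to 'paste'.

ncbjy

The output letters match the input read backwards, each shifted +9: dodge reversed is egdod. Two steps: reverse the string, then apply a Caesar shift of +9.
Applying it to paste: reverse → etsap; then shift: e+9=n, t+9=c, s+9=b, a+9=j, p+9=y.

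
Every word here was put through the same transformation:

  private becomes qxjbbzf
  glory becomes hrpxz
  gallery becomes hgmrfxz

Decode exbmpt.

Shifts by position in private: pos 0: p→q (+1), pos 1: r→x (+6), pos 2: i→j (+1), pos 3: v→b (+6) — repeating every 2. A repeating key of period 2 is used — shifts +1, +6 over and over.
Reversing it on exbmpt: e−1=d, x−6=r, b−1=a, m−6=g, p−1=o, t−6=n.

dragon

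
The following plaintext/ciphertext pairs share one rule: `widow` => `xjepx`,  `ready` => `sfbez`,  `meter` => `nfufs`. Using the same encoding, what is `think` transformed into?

Compare letters: w→x is +1, i→j is +1, d→e is +1 — a constant shift. It's a constant shift of +1 (ROT1).
On think: t+1=u, h+1=i, i+1=j, n+1=o, k+1=l.

uijol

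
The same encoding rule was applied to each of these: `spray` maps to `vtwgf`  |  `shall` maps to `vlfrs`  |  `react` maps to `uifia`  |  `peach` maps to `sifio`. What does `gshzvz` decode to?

doctor

In spray: s→v is +3, p→t is +4, r→w is +5, a→g is +6 — the shift increases by 1 each position. Letter i (0-indexed) is shifted by i+3, so successive shifts are 3, 4, 5, ….
Reversing it on gshzvz: g−3=d, s−4=o, h−5=c, z−6=t, v−7=o, z−8=r.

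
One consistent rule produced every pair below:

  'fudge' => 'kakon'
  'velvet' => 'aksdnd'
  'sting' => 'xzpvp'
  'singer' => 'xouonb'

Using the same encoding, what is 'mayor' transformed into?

rgfwa

The shift increases by 1 at each position, starting from +5: 5, 6, 7, ….
Applying it to mayor: m+5=r, a+6=g, y+7=f, o+8=w, r+9=a.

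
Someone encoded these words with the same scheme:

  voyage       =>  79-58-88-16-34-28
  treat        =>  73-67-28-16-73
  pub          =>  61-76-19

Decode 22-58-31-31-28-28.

The formula is n = 3×(alphabet index, a=1) + 13.
Decoding 22-58-31-31-28-28: 22→(22−13)÷3=3=c, 58→(58−13)÷3=15=o, 31→(31−13)÷3=6=f, 31→(31−13)÷3=6=f, 28→(28−13)÷3=5=e, 28→(28−13)÷3=5=e.

coffee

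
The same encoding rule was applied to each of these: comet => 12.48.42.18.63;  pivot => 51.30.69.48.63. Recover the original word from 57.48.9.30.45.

c(#3)→12 and o(#15)→48: differences scale by 3, so n = 3·pos + 3. The formula is n = 3×(alphabet index, a=1) + 3.
Reversing it on 57.48.9.30.45: 57→(57−3)÷3=18=r, 48→(48−3)÷3=15=o, 9→(9−3)÷3=2=b, 30→(30−3)÷3=9=i, 45→(45−3)÷3=14=n.

robin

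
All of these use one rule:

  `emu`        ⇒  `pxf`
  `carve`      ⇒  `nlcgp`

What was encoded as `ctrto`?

rigid

This is a Caesar cipher with shift 11.
Reversing it on ctrto: c−11=r, t−11=i, r−11=g, t−11=i, o−11=d.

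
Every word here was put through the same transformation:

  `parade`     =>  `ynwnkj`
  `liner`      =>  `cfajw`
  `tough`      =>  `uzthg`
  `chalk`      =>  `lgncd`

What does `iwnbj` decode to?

frame

p(15)→y(24) and a(0)→n(13) fit y≡25x+13 (mod 26); the inverse of 25 mod 26 is 25. Treating letters as 0–25, the rule is x ↦ 25x + 13 (mod 26).
Reversing it on iwnbj: i(8)→25·(8−13)≡5=f; w(22)→25·(22−13)≡17=r; n(13)→25·(13−13)≡0=a; b(1)→25·(1−13)≡12=m; j(9)→25·(9−13)≡4=e (all mod 26).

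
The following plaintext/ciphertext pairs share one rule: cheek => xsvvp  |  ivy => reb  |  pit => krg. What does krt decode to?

pig

Each pair mirrors across the alphabet (c↔x, h↔s, e↔v): positions sum to 25. Each letter is replaced by its mirror in the alphabet: a↔z, b↔y, c↔x, and so on (the Atbash cipher).
Decoding krt: k↔p, r↔i, t↔g.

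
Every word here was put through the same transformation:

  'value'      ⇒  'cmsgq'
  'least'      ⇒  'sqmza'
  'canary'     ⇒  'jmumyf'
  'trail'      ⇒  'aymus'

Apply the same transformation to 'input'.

uuwga

The rule splits by letter class: vowels +12, consonants +7.
Applying it to input: i(vowel)+12=u, n(cons)+7=u, p(cons)+7=w, u(vowel)+12=g, t(cons)+7=a.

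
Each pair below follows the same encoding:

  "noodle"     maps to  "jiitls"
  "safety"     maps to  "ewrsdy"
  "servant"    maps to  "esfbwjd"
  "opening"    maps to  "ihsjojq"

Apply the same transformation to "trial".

dfowl

n(13)→j(9) and o(14)→i(8) fit y≡25x+22 (mod 26); the inverse of 25 mod 26 is 25. This is an affine cipher: with a=0,…,z=25, each position x becomes (25x+22) mod 26.
On trial: t(19)→25·19+22≡3=d; r(17)→25·17+22≡5=f; i(8)→25·8+22≡14=o; a(0)→25·0+22≡22=w; l(11)→25·11+22≡11=l (all mod 26).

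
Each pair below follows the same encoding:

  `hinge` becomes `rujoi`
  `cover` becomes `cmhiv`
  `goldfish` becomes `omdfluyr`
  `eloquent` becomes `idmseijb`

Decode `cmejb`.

count

Treating letters as 0–25, the rule is x ↦ 3x + 22 (mod 26).
Decoding cmejb: c(2)→9·(2−22)≡2=c; m(12)→9·(12−22)≡14=o; e(4)→9·(4−22)≡20=u; j(9)→9·(9−22)≡13=n; b(1)→9·(1−22)≡19=t (all mod 26).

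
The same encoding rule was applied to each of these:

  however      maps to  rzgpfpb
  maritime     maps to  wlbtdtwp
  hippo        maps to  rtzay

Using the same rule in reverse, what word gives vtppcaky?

lifespan

Shifts by position in however: pos 0: h→r (+10), pos 1: o→z (+11), pos 2: w→g (+10), pos 3: e→p (+11) — repeating every 2. A repeating key of period 2 is used — shifts +10, +11 over and over.
Reversing it on vtppcaky: v−10=l, t−11=i, p−10=f, p−11=e, c−10=s, a−11=p, k−10=a, y−11=n.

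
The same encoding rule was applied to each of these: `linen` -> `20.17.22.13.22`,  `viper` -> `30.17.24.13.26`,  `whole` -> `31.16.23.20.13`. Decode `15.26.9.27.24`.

l is letter #12 and maps to 20: an offset of 8. Letters become their 1-based position plus 8 (so a→9, b→10, …).
Decoding 15.26.9.27.24: 15→(15−8)÷1=7=g, 26→(26−8)÷1=18=r, 9→(9−8)÷1=1=a, 27→(27−8)÷1=19=s, 24→(24−8)÷1=16=p.

grasp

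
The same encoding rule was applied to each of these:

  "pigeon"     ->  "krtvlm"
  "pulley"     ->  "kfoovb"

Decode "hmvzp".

Each pair mirrors across the alphabet (p↔k, i↔r, g↔t): positions sum to 25. Each letter is replaced by its mirror in the alphabet: a↔z, b↔y, c↔x, and so on (the Atbash cipher).
Reversing it on hmvzp: h↔s, m↔n, v↔e, z↔a, p↔k.

sneak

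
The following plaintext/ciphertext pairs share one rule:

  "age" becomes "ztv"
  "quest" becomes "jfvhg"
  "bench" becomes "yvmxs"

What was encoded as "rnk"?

Each pair mirrors across the alphabet (a↔z, g↔t, e↔v): positions sum to 25. Each letter is replaced by its mirror in the alphabet: a↔z, b↔y, c↔x, and so on (the Atbash cipher).
Decoding rnk: r↔i, n↔m, k↔p.

imp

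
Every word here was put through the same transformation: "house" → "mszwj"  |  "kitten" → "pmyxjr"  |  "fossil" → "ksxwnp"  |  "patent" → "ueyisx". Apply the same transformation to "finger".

kmskjv

Shifts by position in house: pos 0: h→m (+5), pos 1: o→s (+4), pos 2: u→z (+5), pos 3: s→w (+4) — repeating every 2. A repeating key of period 2 is used — shifts +5, +4 over and over.
For finger: f+5=k, i+4=m, n+5=s, g+4=k, e+5=j, r+4=v.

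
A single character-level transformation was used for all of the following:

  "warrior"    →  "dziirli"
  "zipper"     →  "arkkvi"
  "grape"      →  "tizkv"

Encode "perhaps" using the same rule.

kviszkh

This is the alphabet-reversal cipher (Atbash): a becomes z, b becomes y, etc.
For perhaps: p↔k, e↔v, r↔i, h↔s, a↔z, p↔k, s↔h.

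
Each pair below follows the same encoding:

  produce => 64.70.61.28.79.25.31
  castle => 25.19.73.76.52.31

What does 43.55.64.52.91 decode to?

imply

Each letter becomes 3×(its alphabet position, a=1..z=26) + 16.
Decoding 43.55.64.52.91: 43→(43−16)÷3=9=i, 55→(55−16)÷3=13=m, 64→(64−16)÷3=16=p, 52→(52−16)÷3=12=l, 91→(91−16)÷3=25=y.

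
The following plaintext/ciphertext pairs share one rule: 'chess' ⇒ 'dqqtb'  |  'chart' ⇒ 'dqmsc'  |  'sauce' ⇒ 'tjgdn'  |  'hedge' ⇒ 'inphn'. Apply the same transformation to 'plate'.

Shifts by position in chess: pos 0: c→d (+1), pos 1: h→q (+9), pos 2: e→q (+12), pos 3: s→t (+1), pos 4: s→b (+9) — repeating every 3. The shifts repeat in a cycle of length 3: positions 0,1,… shift by +1, +9, +12, then the pattern repeats.
Applying it to plate: p+1=q, l+9=u, a+12=m, t+1=u, e+9=n.

qumun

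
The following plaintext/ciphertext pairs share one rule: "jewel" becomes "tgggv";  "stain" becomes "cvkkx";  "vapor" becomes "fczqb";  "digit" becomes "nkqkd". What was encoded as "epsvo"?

unite

Shifts by position in jewel: pos 0: j→t (+10), pos 1: e→g (+2), pos 2: w→g (+10), pos 3: e→g (+2) — repeating every 2. A repeating key of period 2 is used — shifts +10, +2 over and over.
Decoding epsvo: e−10=u, p−2=n, s−10=i, v−2=t, o−10=e.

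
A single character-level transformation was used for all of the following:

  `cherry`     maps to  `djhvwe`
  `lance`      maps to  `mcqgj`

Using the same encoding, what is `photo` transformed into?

In cherry: c→d is +1, h→j is +2, e→h is +3, r→v is +4 — the shift increases by 1 each position. Each letter shifts forward by (position + 1), i.e. 1, 2, 3, … — the shift grows by one for each successive letter.
Applying it to photo: p+1=q, h+2=j, o+3=r, t+4=x, o+5=t.

qjrxt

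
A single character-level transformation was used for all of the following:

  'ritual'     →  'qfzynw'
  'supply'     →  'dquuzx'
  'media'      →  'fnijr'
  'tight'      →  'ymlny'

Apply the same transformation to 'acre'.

jwhf

The output letters match the input read backwards, each shifted +5: ritual reversed is lautir. Read the word backwards and shift each letter +5.
For acre: reverse → erca; then shift: e+5=j, r+5=w, c+5=h, a+5=f.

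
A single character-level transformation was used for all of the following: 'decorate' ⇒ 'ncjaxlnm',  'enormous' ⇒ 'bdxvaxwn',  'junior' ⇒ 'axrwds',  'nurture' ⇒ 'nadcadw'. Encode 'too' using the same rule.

xxc

The output letters match the input read backwards, each shifted +9: decorate reversed is etaroced. Two steps: reverse the string, then apply a Caesar shift of +9.
For too: reverse → oot; then shift: o+9=x, o+9=x, t+9=c.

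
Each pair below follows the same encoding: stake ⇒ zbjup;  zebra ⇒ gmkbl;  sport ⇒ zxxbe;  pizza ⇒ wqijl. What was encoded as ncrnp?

In stake: s→z is +7, t→b is +8, a→j is +9, k→u is +10 — the shift increases by 1 each position. The shift increases by 1 at each position, starting from +7: 7, 8, 9, ….
Reversing it on ncrnp: n−7=g, c−8=u, r−9=i, n−10=d, p−11=e.

guide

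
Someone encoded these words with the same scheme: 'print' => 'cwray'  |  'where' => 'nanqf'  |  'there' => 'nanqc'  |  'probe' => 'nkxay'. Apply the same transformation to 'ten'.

The output letters match the input read backwards, each shifted +9: print reversed is tnirp. The word is reversed, then every letter is shifted forward by 9.
For ten: reverse → net; then shift: n+9=w, e+9=n, t+9=c.

wnc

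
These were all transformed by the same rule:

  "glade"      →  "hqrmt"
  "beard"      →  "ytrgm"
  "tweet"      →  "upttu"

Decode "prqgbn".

walrus

g(6)→h(7) and l(11)→q(16) fit y≡7x+17 (mod 26); the inverse of 7 mod 26 is 15. This is an affine cipher: with a=0,…,z=25, each position x becomes (7x+17) mod 26.
Undoing it on prqgbn: p(15)→15·(15−17)≡22=w; r(17)→15·(17−17)≡0=a; q(16)→15·(16−17)≡11=l; g(6)→15·(6−17)≡17=r; b(1)→15·(1−17)≡20=u; n(13)→15·(13−17)≡18=s (all mod 26).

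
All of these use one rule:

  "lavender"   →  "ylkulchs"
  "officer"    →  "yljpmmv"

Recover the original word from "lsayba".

turtle

The output letters match the input read backwards, each shifted +7: lavender reversed is redneval. The word is reversed, then every letter is shifted forward by 7.
Reversing it on lsayba: shift back: l−7=e, s−7=l, a−7=t, y−7=r, b−7=u, a−7=t → eltrut; then reverse → turtle.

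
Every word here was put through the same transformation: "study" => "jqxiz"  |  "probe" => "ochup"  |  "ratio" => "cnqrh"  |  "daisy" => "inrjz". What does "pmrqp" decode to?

s(18)→j(9) and t(19)→q(16) fit y≡7x+13 (mod 26); the inverse of 7 mod 26 is 15. This is an affine cipher: with a=0,…,z=25, each position x becomes (7x+13) mod 26.
Reversing it on pmrqp: p(15)→15·(15−13)≡4=e; m(12)→15·(12−13)≡11=l; r(17)→15·(17−13)≡8=i; q(16)→15·(16−13)≡19=t; p(15)→15·(15−13)≡4=e (all mod 26).

elite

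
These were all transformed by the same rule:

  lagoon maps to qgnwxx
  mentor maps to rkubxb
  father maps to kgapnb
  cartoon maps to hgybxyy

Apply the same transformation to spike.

The shift increases by 1 at each position, starting from +5: 5, 6, 7, ….
For spike: s+5=x, p+6=v, i+7=p, k+8=s, e+9=n.

xvpsn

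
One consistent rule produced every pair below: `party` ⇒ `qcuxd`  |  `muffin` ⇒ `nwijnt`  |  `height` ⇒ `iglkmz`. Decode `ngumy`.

merit

In party: p→q is +1, a→c is +2, r→u is +3, t→x is +4 — the shift increases by 1 each position. Letter i (0-indexed) is shifted by i+1, so successive shifts are 1, 2, 3, ….
Reversing it on ngumy: n−1=m, g−2=e, u−3=r, m−4=i, y−5=t.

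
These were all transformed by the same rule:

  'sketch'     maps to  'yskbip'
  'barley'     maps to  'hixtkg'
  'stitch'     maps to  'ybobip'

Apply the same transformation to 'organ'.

Shifts by position in sketch: pos 0: s→y (+6), pos 1: k→s (+8), pos 2: e→k (+6), pos 3: t→b (+8) — repeating every 2. It's a Vigenère-style cipher with numeric key [6,8]: position i shifts by key[i mod 2].
On organ: o+6=u, r+8=z, g+6=m, a+8=i, n+6=t.

uzmit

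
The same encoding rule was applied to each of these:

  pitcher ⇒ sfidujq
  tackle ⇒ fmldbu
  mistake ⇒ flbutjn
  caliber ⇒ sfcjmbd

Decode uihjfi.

height

The output letters match the input read backwards, each shifted +1: pitcher reversed is rehctip. The word is reversed, then every letter is shifted forward by 1.
Undoing it on uihjfi: shift back: u−1=t, i−1=h, h−1=g, j−1=i, f−1=e, i−1=h → thgieh; then reverse → height.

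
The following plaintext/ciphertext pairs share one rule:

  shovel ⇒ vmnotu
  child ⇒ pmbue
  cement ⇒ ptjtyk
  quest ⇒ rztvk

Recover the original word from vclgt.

Each letter's alphabet position (a=0..z=25) is mapped through 15·x+11 mod 26 — an affine cipher.
Undoing it on vclgt: v(21)→7·(21−11)≡18=s; c(2)→7·(2−11)≡15=p; l(11)→7·(11−11)≡0=a; g(6)→7·(6−11)≡17=r; t(19)→7·(19−11)≡4=e (all mod 26).

spare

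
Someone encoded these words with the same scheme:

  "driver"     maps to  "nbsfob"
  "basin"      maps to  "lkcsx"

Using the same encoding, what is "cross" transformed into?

mbycc

Compare letters: d→n is +10, r→b is +10, i→s is +10 — a constant shift. Every letter moves 10 places later in the alphabet, wrapping around z→a.
On cross: c+10=m, r+10=b, o+10=y, s+10=c, s+10=c.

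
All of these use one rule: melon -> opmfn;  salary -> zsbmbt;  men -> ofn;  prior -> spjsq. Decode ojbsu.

The word is reversed, then every letter is shifted forward by 1.
Undoing it on ojbsu: shift back: o−1=n, j−1=i, b−1=a, s−1=r, u−1=t → niart; then reverse → train.

train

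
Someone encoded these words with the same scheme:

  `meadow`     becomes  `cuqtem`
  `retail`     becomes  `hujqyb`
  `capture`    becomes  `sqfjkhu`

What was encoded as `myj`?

wit

It's a constant shift of +16 (ROT16).
Reversing it on myj: m−16=w, y−16=i, j−16=t.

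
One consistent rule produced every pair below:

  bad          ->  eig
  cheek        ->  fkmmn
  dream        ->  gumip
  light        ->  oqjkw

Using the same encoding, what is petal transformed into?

smwio

The shift depends on letter class: consonant b→e is +3, but vowel a→i is +8. Two shifts are in play — +8 for a/e/i/o/u, +3 for every other letter.
For petal: p(cons)+3=s, e(vowel)+8=m, t(cons)+3=w, a(vowel)+8=i, l(cons)+3=o.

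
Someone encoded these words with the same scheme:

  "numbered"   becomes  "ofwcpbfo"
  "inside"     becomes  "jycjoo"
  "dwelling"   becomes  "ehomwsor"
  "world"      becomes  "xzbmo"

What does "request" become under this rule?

spavpcu

Shifts by position in numbered: pos 0: n→o (+1), pos 1: u→f (+11), pos 2: m→w (+10), pos 3: b→c (+1), pos 4: e→p (+11), pos 5: r→b (+10) — repeating every 3. The shifts repeat in a cycle of length 3: positions 0,1,… shift by +1, +11, +10, then the pattern repeats.
Applying it to request: r+1=s, e+11=p, q+10=a, u+1=v, e+11=p, s+10=c, t+1=u.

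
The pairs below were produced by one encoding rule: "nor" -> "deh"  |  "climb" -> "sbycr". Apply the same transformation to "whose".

Compare letters: n→d is +16, o→e is +16, r→h is +16 — a constant shift. This is a Caesar cipher with shift 16.
On whose: w+16=m, h+16=x, o+16=e, s+16=i, e+16=u.

mxeiu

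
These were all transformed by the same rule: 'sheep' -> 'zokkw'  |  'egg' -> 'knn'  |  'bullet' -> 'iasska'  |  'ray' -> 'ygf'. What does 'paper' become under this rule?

The shift depends on letter class: consonant s→z is +7, but vowel e→k is +6. The rule splits by letter class: vowels +6, consonants +7.
For paper: p(cons)+7=w, a(vowel)+6=g, p(cons)+7=w, e(vowel)+6=k, r(cons)+7=y.

wgwky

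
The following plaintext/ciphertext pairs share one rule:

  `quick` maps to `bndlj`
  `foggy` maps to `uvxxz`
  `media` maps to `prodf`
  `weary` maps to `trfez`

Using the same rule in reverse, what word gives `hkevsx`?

strong

q(16)→b(1) and u(20)→n(13) fit y≡3x+5 (mod 26); the inverse of 3 mod 26 is 9. This is an affine cipher: with a=0,…,z=25, each position x becomes (3x+5) mod 26.
Reversing it on hkevsx: h(7)→9·(7−5)≡18=s; k(10)→9·(10−5)≡19=t; e(4)→9·(4−5)≡17=r; v(21)→9·(21−5)≡14=o; s(18)→9·(18−5)≡13=n; x(23)→9·(23−5)≡6=g (all mod 26).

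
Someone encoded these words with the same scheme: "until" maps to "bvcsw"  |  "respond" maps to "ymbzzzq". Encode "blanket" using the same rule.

The shift increases by 1 at each position, starting from +7: 7, 8, 9, ….
For blanket: b+7=i, l+8=t, a+9=j, n+10=x, k+11=v, e+12=q, t+13=g.

itjxvqg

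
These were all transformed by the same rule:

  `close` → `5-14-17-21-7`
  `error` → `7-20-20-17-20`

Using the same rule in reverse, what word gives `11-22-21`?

its

c is letter #3 and maps to 5: an offset of 2. Letters become their 1-based position plus 2 (so a→3, b→4, …).
Decoding 11-22-21: 11→(11−2)÷1=9=i, 22→(22−2)÷1=20=t, 21→(21−2)÷1=19=s.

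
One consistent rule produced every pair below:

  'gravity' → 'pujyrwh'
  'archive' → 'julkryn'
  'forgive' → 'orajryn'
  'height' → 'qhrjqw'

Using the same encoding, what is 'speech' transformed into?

bsnhlk

A repeating key of period 2 is used — shifts +9, +3 over and over.
Applying it to speech: s+9=b, p+3=s, e+9=n, e+3=h, c+9=l, h+3=k.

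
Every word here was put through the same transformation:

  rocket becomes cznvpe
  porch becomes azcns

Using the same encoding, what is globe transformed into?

This is a Caesar cipher with shift 11.
On globe: g+11=r, l+11=w, o+11=z, b+11=m, e+11=p.

rwzmp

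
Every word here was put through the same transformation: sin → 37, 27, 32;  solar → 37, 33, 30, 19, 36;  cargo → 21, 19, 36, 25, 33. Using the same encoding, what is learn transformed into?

30, 23, 19, 36, 32

s is letter #19 and maps to 37: an offset of 18. Letters become their 1-based position plus 18 (so a→19, b→20, …).
Applying it to learn: l=12→30, e=5→23, a=1→19, r=18→36, n=14→32.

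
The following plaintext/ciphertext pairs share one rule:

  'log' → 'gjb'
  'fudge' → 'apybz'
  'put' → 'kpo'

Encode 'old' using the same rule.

Compare letters: l→g is +21, o→j is +21, g→b is +21 — a constant shift. It's a constant shift of +21 (ROT21).
Applying it to old: o+21=j, l+21=g, d+21=y.

jgy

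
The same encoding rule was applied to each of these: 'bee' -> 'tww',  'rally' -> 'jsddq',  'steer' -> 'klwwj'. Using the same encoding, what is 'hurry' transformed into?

Compare letters: b→t is +18, e→w is +18, e→w is +18 — a constant shift. It's a constant shift of +18 (ROT18).
Applying it to hurry: h+18=z, u+18=m, r+18=j, r+18=j, y+18=q.

zmjjq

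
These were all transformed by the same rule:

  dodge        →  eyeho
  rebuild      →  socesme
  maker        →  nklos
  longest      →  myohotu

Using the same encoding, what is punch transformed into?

qeodi

The shift depends on letter class: consonant d→e is +1, but vowel o→y is +10. Vowels shift forward by 10 and consonants shift forward by 1.
Applying it to punch: p(cons)+1=q, u(vowel)+10=e, n(cons)+1=o, c(cons)+1=d, h(cons)+1=i.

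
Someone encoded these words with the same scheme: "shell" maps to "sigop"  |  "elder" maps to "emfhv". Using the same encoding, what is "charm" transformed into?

In shell: s→s is +0, h→i is +1, e→g is +2, l→o is +3 — the shift increases by 1 each position. Letter i (0-indexed) is shifted by i+0, so successive shifts are 0, 1, 2, ….
On charm: c+0=c, h+1=i, a+2=c, r+3=u, m+4=q.

cicuq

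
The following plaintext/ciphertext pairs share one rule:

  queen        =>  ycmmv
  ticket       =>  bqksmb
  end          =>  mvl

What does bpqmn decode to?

Compare letters: q→y is +8, u→c is +8, e→m is +8 — a constant shift. This is a Caesar cipher with shift 8.
Decoding bpqmn: b−8=t, p−8=h, q−8=i, m−8=e, n−8=f.

thief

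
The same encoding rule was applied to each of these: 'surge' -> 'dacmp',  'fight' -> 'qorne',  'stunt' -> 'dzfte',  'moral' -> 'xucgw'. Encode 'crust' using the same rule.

nxfye

Shifts by position in surge: pos 0: s→d (+11), pos 1: u→a (+6), pos 2: r→c (+11), pos 3: g→m (+6) — repeating every 2. A repeating key of period 2 is used — shifts +11, +6 over and over.
Applying it to crust: c+11=n, r+6=x, u+11=f, s+6=y, t+11=e.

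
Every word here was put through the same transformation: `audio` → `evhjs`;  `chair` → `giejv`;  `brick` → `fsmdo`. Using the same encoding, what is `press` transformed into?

Shifts by position in audio: pos 0: a→e (+4), pos 1: u→v (+1), pos 2: d→h (+4), pos 3: i→j (+1) — repeating every 2. A repeating key of period 2 is used — shifts +4, +1 over and over.
Applying it to press: p+4=t, r+1=s, e+4=i, s+1=t, s+4=w.

tsitw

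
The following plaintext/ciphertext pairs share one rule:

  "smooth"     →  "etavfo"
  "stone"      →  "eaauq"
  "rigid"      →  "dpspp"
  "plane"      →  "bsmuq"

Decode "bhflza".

A repeating key of period 2 is used — shifts +12, +7 over and over.
Undoing it on bhflza: b−12=p, h−7=a, f−12=t, l−7=e, z−12=n, a−7=t.

patent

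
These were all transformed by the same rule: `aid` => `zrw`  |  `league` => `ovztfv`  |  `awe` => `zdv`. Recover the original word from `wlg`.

Each pair mirrors across the alphabet (a↔z, i↔r, d↔w): positions sum to 25. Letters are reflected about the middle of the alphabet (position → 25−position): Atbash.
Undoing it on wlg: w↔d, l↔o, g↔t.

dot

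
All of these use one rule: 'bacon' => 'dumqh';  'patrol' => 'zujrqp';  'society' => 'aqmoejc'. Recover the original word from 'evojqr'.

editor

b(1)→d(3) and a(0)→u(20) fit y≡9x+20 (mod 26); the inverse of 9 mod 26 is 3. This is an affine cipher: with a=0,…,z=25, each position x becomes (9x+20) mod 26.
Reversing it on evojqr: e(4)→3·(4−20)≡4=e; v(21)→3·(21−20)≡3=d; o(14)→3·(14−20)≡8=i; j(9)→3·(9−20)≡19=t; q(16)→3·(16−20)≡14=o; r(17)→3·(17−20)≡17=r (all mod 26).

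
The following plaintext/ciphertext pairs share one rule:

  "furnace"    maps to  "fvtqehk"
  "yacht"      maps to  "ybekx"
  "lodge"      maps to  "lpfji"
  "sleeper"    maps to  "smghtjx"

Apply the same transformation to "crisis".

In furnace: f→f is +0, u→v is +1, r→t is +2, n→q is +3 — the shift increases by 1 each position. The shift increases by 1 at each position, starting from +0: 0, 1, 2, ….
On crisis: c+0=c, r+1=s, i+2=k, s+3=v, i+4=m, s+5=x.

cskvmx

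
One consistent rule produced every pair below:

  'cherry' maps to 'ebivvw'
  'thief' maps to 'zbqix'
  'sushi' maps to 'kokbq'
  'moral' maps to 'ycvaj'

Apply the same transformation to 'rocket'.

vceuiz

This is an affine cipher: with a=0,…,z=25, each position x becomes (15x+0) mod 26.
For rocket: r(17)→15·17+0≡21=v; o(14)→15·14+0≡2=c; c(2)→15·2+0≡4=e; k(10)→15·10+0≡20=u; e(4)→15·4+0≡8=i; t(19)→15·19+0≡25=z (all mod 26).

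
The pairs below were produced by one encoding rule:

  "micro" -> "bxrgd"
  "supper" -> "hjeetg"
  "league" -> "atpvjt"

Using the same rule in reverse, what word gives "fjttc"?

Compare letters: m→b is +15, i→x is +15, c→r is +15 — a constant shift. Every letter moves 15 places later in the alphabet, wrapping around z→a.
Undoing it on fjttc: f−15=q, j−15=u, t−15=e, t−15=e, c−15=n.

queen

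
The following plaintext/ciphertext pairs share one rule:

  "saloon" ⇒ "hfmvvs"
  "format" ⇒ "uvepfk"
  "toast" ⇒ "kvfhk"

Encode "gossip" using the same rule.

s(18)→h(7) and a(0)→f(5) fit y≡3x+5 (mod 26); the inverse of 3 mod 26 is 9. Each letter's alphabet position (a=0..z=25) is mapped through 3·x+5 mod 26 — an affine cipher.
On gossip: g(6)→3·6+5≡23=x; o(14)→3·14+5≡21=v; s(18)→3·18+5≡7=h; s(18)→3·18+5≡7=h; i(8)→3·8+5≡3=d; p(15)→3·15+5≡24=y (all mod 26).

xvhhdy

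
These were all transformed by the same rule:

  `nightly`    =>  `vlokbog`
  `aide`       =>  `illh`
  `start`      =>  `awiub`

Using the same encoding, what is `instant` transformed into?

qqawiqb

It's a Vigenère-style cipher with numeric key [8,3]: position i shifts by key[i mod 2].
For instant: i+8=q, n+3=q, s+8=a, t+3=w, a+8=i, n+3=q, t+8=b.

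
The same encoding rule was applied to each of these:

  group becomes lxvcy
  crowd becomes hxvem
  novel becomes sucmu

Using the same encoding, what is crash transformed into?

In group: g→l is +5, r→x is +6, o→v is +7, u→c is +8 — the shift increases by 1 each position. Each letter shifts forward by (position + 5), i.e. 5, 6, 7, … — the shift grows by one for each successive letter.
On crash: c+5=h, r+6=x, a+7=h, s+8=a, h+9=q.

hxhaq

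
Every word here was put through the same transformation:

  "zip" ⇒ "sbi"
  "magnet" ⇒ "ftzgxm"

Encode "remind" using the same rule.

Compare letters: z→s is +19, i→b is +19, p→i is +19 — a constant shift. Each letter is shifted forward by 19 in the alphabet (a Caesar shift of +19).
On remind: r+19=k, e+19=x, m+19=f, i+19=b, n+19=g, d+19=w.

kxfbgw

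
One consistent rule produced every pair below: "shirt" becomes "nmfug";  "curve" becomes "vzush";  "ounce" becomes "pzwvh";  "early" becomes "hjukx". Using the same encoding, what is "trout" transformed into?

gupzg

s(18)→n(13) and h(7)→m(12) fit y≡19x+9 (mod 26); the inverse of 19 mod 26 is 11. Each letter's alphabet position (a=0..z=25) is mapped through 19·x+9 mod 26 — an affine cipher.
For trout: t(19)→19·19+9≡6=g; r(17)→19·17+9≡20=u; o(14)→19·14+9≡15=p; u(20)→19·20+9≡25=z; t(19)→19·19+9≡6=g (all mod 26).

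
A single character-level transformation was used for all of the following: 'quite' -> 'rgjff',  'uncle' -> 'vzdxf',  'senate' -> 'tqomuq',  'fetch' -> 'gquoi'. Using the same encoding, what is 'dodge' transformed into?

A repeating key of period 2 is used — shifts +1, +12 over and over.
For dodge: d+1=e, o+12=a, d+1=e, g+12=s, e+1=f.

eaesf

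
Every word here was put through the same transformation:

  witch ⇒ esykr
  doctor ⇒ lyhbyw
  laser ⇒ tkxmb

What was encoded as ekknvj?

waffle

Shifts by position in witch: pos 0: w→e (+8), pos 1: i→s (+10), pos 2: t→y (+5), pos 3: c→k (+8), pos 4: h→r (+10) — repeating every 3. The shifts repeat in a cycle of length 3: positions 0,1,… shift by +8, +10, +5, then the pattern repeats.
Undoing it on ekknvj: e−8=w, k−10=a, k−5=f, n−8=f, v−10=l, j−5=e.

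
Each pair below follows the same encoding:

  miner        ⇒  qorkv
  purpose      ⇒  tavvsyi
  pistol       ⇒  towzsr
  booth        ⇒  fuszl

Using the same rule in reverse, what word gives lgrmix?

Shifts by position in miner: pos 0: m→q (+4), pos 1: i→o (+6), pos 2: n→r (+4), pos 3: e→k (+6) — repeating every 2. A repeating key of period 2 is used — shifts +4, +6 over and over.
Decoding lgrmix: l−4=h, g−6=a, r−4=n, m−6=g, i−4=e, x−6=r.

hanger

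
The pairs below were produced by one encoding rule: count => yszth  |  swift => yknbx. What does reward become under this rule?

The word is reversed, then every letter is shifted forward by 5.
For reward: reverse → drawer; then shift: d+5=i, r+5=w, a+5=f, w+5=b, e+5=j, r+5=w.

iwfbjw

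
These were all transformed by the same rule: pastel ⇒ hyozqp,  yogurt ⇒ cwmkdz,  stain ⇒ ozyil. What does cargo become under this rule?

Each letter's alphabet position (a=0..z=25) is mapped through 11·x+24 mod 26 — an affine cipher.
For cargo: c(2)→11·2+24≡20=u; a(0)→11·0+24≡24=y; r(17)→11·17+24≡3=d; g(6)→11·6+24≡12=m; o(14)→11·14+24≡22=w (all mod 26).

uydmw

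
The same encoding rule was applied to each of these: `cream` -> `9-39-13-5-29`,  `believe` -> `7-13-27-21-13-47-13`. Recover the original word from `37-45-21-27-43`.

c(#3)→9 and r(#18)→39: differences scale by 2, so n = 2·pos + 3. Each letter becomes 2×(its alphabet position, a=1..z=26) + 3.
Decoding 37-45-21-27-43: 37→(37−3)÷2=17=q, 45→(45−3)÷2=21=u, 21→(21−3)÷2=9=i, 27→(27−3)÷2=12=l, 43→(43−3)÷2=20=t.

quilt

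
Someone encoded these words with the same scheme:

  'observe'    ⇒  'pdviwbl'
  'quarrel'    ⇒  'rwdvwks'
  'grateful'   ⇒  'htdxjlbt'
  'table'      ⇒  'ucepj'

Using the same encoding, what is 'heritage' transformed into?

igumygnm

In observe: o→p is +1, b→d is +2, s→v is +3, e→i is +4 — the shift increases by 1 each position. Each letter shifts forward by (position + 1), i.e. 1, 2, 3, … — the shift grows by one for each successive letter.
Applying it to heritage: h+1=i, e+2=g, r+3=u, i+4=m, t+5=y, a+6=g, g+7=n, e+8=m.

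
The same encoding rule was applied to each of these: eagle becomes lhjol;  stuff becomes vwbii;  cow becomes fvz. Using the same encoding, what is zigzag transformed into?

Two shifts are in play — +7 for a/e/i/o/u, +3 for every other letter.
On zigzag: z(cons)+3=c, i(vowel)+7=p, g(cons)+3=j, z(cons)+3=c, a(vowel)+7=h, g(cons)+3=j.

cpjchj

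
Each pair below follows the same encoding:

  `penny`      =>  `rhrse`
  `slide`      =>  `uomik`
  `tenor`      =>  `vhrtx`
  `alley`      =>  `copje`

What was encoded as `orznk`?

In penny: p→r is +2, e→h is +3, n→r is +4, n→s is +5 — the shift increases by 1 each position. Each letter shifts forward by (position + 2), i.e. 2, 3, 4, … — the shift grows by one for each successive letter.
Undoing it on orznk: o−2=m, r−3=o, z−4=v, n−5=i, k−6=e.

movie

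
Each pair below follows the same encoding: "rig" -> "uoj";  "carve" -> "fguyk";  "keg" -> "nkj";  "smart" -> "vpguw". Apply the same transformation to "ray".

ugb

The shift depends on letter class: consonant r→u is +3, but vowel i→o is +6. Vowels shift forward by 6 and consonants shift forward by 3.
On ray: r(cons)+3=u, a(vowel)+6=g, y(cons)+3=b.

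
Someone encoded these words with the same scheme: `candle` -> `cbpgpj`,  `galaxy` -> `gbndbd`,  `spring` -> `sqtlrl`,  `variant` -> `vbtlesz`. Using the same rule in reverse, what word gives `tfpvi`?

tense

In candle: c→c is +0, a→b is +1, n→p is +2, d→g is +3 — the shift increases by 1 each position. The shift increases by 1 at each position, starting from +0: 0, 1, 2, ….
Decoding tfpvi: t−0=t, f−1=e, p−2=n, v−3=s, i−4=e.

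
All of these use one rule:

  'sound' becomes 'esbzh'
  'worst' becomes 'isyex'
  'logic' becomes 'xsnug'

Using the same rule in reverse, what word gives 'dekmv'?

radar

It's a Vigenère-style cipher with numeric key [12,4,7]: position i shifts by key[i mod 3].
Undoing it on dekmv: d−12=r, e−4=a, k−7=d, m−12=a, v−4=r.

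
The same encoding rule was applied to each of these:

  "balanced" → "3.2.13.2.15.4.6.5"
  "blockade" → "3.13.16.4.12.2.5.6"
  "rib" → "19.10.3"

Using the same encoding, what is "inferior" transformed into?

The number is (letter's place in the alphabet, a=1) + 1.
On inferior: i=9→10, n=14→15, f=6→7, e=5→6, r=18→19, i=9→10, o=15→16, r=18→19.

10.15.7.6.19.10.16.19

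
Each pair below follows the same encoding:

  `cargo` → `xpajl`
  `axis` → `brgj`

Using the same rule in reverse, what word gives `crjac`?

The output letters match the input read backwards, each shifted +9: cargo reversed is ograc. Two steps: reverse the string, then apply a Caesar shift of +9.
Reversing it on crjac: shift back: c−9=t, r−9=i, j−9=a, a−9=r, c−9=t → tiart; then reverse → trait.

trait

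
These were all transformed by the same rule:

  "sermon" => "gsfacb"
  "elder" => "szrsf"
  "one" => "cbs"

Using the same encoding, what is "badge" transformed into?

This is a Caesar cipher with shift 14.
On badge: b+14=p, a+14=o, d+14=r, g+14=u, e+14=s.

porus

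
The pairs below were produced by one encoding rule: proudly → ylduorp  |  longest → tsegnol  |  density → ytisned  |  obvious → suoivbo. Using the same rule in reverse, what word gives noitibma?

ambition

It's just the letters in reverse order.
Undoing it on noitibma: then reverse → ambition.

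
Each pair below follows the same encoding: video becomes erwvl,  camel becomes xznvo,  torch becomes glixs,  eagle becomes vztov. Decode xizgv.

Each letter's alphabet position (a=0..z=25) is mapped through 25·x+25 mod 26 — an affine cipher.
Reversing it on xizgv: x(23)→25·(23−25)≡2=c; i(8)→25·(8−25)≡17=r; z(25)→25·(25−25)≡0=a; g(6)→25·(6−25)≡19=t; v(21)→25·(21−25)≡4=e (all mod 26).

crate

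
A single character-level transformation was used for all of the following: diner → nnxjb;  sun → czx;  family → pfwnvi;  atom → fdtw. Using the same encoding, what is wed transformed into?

gjn

The shift depends on letter class: consonant d→n is +10, but vowel i→n is +5. Two shifts are in play — +5 for a/e/i/o/u, +10 for every other letter.
On wed: w(cons)+10=g, e(vowel)+5=j, d(cons)+10=n.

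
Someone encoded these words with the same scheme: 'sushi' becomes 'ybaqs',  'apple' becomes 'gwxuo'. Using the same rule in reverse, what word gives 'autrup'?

In sushi: s→y is +6, u→b is +7, s→a is +8, h→q is +9 — the shift increases by 1 each position. Each letter shifts forward by (position + 6), i.e. 6, 7, 8, … — the shift grows by one for each successive letter.
Reversing it on autrup: a−6=u, u−7=n, t−8=l, r−9=i, u−10=k, p−11=e.

unlike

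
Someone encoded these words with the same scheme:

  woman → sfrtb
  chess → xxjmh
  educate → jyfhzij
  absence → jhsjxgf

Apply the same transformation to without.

Read the word backwards and shift each letter +5.
Applying it to without: reverse → tuohtiw; then shift: t+5=y, u+5=z, o+5=t, h+5=m, t+5=y, i+5=n, w+5=b.

yztmynb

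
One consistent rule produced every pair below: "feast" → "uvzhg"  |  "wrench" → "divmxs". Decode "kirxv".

Each pair mirrors across the alphabet (f↔u, e↔v, a↔z): positions sum to 25. This is the alphabet-reversal cipher (Atbash): a becomes z, b becomes y, etc.
Undoing it on kirxv: k↔p, i↔r, r↔i, x↔c, v↔e.

price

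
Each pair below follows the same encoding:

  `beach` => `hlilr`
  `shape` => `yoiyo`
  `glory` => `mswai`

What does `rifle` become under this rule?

xpnuo

Each letter shifts forward by (position + 6), i.e. 6, 7, 8, … — the shift grows by one for each successive letter.
For rifle: r+6=x, i+7=p, f+8=n, l+9=u, e+10=o.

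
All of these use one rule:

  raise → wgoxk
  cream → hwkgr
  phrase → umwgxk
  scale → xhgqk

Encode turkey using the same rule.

yawpkd

Two shifts are in play — +6 for a/e/i/o/u, +5 for every other letter.
For turkey: t(cons)+5=y, u(vowel)+6=a, r(cons)+5=w, k(cons)+5=p, e(vowel)+6=k, y(cons)+5=d.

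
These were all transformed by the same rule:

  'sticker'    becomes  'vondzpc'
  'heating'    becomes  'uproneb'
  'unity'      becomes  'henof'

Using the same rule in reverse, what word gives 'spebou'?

length

s(18)→v(21) and t(19)→o(14) fit y≡19x+17 (mod 26); the inverse of 19 mod 26 is 11. Treating letters as 0–25, the rule is x ↦ 19x + 17 (mod 26).
Reversing it on spebou: s(18)→11·(18−17)≡11=l; p(15)→11·(15−17)≡4=e; e(4)→11·(4−17)≡13=n; b(1)→11·(1−17)≡6=g; o(14)→11·(14−17)≡19=t; u(20)→11·(20−17)≡7=h (all mod 26).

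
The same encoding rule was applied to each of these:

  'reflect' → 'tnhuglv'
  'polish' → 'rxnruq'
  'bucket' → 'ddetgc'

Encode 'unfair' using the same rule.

wwhjka

Shifts by position in reflect: pos 0: r→t (+2), pos 1: e→n (+9), pos 2: f→h (+2), pos 3: l→u (+9) — repeating every 2. It's a Vigenère-style cipher with numeric key [2,9]: position i shifts by key[i mod 2].
Applying it to unfair: u+2=w, n+9=w, f+2=h, a+9=j, i+2=k, r+9=a.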